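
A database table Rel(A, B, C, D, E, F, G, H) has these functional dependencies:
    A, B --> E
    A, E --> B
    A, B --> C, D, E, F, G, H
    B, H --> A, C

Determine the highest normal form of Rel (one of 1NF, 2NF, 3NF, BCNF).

Candidate keys: {A, B}, {A, E}, {B, H}. Prime attributes: {A, B, E, H}.
Each dependency's left side is a superkey — BCNF holds.

BCNF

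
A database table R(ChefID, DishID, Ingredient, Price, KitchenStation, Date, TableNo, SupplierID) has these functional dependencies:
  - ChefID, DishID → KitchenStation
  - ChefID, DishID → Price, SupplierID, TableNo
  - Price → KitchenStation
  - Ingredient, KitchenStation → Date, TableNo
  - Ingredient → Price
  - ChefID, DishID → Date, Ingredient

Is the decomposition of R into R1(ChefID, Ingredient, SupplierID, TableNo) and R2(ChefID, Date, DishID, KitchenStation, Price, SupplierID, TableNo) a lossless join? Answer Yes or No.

No

The shared attributes are {ChefID, SupplierID, TableNo} and {ChefID, SupplierID, TableNo}⁺ = {ChefID, SupplierID, TableNo}.
R1 ⊄ {ChefID, SupplierID, TableNo} and R2 ⊄ {ChefID, SupplierID, TableNo}, so the split is lossy.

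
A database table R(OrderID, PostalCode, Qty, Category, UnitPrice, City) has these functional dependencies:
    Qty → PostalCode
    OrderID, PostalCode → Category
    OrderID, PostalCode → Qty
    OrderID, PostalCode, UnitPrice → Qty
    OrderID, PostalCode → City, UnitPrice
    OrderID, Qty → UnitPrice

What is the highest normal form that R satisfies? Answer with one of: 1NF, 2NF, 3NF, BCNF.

3NF

Candidate keys: {OrderID, PostalCode}, {OrderID, Qty}. Prime attributes: {OrderID, PostalCode, Qty}.
Qty → PostalCode: {Qty}⁺ = {PostalCode, Qty}, which is not all of the attributes, so the left side is not a superkey — BCNF is violated.
Its right-hand attributes {PostalCode} are all prime, as are those of every other non-superkey FD — the relation is in 3NF.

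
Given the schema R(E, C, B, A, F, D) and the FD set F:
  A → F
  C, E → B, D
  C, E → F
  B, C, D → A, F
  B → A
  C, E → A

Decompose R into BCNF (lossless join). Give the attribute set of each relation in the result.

Candidate key of the original relation: {C, E}.
{A, B, C, D, E, F}: {A} determines {A, F} here but is not a superkey — split on A → F, giving {A, F} and {A, B, C, D, E}.
{A, F}: every determinant is a superkey — BCNF.
{A, B, C, D, E}: {B, C, D} determines {A, B, C, D} here but is not a superkey — split on B, C, D → A, giving {A, B, C, D} and {B, C, D, E}.
{A, B, C, D}: {B} determines {A, B} here but is not a superkey — split on B → A, giving {A, B} and {B, C, D}.
{A, B}: every determinant is a superkey — BCNF.
{B, C, D}: every determinant is a superkey — BCNF.
{B, C, D, E}: every determinant is a superkey — BCNF.

{A, B}; {A, F}; {B, C, D, E}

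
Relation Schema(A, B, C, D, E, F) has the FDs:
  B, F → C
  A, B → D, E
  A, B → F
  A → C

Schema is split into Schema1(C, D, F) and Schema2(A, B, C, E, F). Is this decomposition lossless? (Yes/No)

Common attributes: {C, F}; their closure is {C, F}.
Neither Schema1 nor Schema2 is contained in that closure, so the decomposition is lossy.

No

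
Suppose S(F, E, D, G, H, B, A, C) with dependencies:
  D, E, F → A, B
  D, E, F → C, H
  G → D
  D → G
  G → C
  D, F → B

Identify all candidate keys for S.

{D, E, F}, {E, F, G}

{E, F} never appear on the right of any FD, so every key must include all of them.
{D, E, F}⁺ = {A, B, C, D, E, F, G, H} — all of the relation — so {D, E, F} is a candidate key.
{E, F, G}⁺ = {A, B, C, D, E, F, G, H} — all of the relation — so {E, F, G} is a candidate key.
No proper subset of any of these is a key, and no other minimal superkey exists.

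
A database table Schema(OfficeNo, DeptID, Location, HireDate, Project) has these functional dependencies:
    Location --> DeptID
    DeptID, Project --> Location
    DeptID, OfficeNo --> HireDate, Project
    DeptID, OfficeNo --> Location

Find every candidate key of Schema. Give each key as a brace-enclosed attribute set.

{DeptID, OfficeNo}, {Location, OfficeNo}

No FD produces {OfficeNo}, so it must be in every candidate key.
{DeptID, OfficeNo}⁺ = {DeptID, HireDate, Location, OfficeNo, Project}, which is every attribute, so {DeptID, OfficeNo} is a candidate key.
{Location, OfficeNo}⁺ = {DeptID, HireDate, Location, OfficeNo, Project}, which is every attribute, so {Location, OfficeNo} is a candidate key.
No proper subset of any of these is a key, and no other minimal superkey exists.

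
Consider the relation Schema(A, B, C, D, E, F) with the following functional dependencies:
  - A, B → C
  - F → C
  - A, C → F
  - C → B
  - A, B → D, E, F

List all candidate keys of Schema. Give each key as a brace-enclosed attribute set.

{A, B}, {A, C}, {A, F}

Attributes never on any right-hand side: {A} — every candidate key must contain it.
Closure of {A, B} is {A, B, C, D, E, F}, the whole schema; {A, B} is a candidate key.
Closure of {A, C} is {A, B, C, D, E, F}, the whole schema; {A, C} is a candidate key.
Closure of {A, F} is {A, B, C, D, E, F}, the whole schema; {A, F} is a candidate key.
No proper subset of any of these is a key, and no other minimal superkey exists.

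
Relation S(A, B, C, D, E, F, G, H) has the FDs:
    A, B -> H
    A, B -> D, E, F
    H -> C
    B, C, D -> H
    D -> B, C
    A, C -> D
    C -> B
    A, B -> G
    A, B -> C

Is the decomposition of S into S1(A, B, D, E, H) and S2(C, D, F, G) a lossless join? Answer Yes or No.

The shared attributes are {D} and {D}⁺ = {B, C, D, H}.
S1 ⊄ {B, C, D, H} and S2 ⊄ {B, C, D, H}, so the split is lossy.

No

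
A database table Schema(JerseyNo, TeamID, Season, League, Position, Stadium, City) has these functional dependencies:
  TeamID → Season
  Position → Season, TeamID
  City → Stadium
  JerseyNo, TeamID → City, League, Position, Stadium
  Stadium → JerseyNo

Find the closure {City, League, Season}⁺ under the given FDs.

Start with {City, League, Season}.
City → Stadium applies; add {Stadium} → now {City, League, Season, Stadium}.
Stadium → JerseyNo applies; add {JerseyNo} → now {City, JerseyNo, League, Season, Stadium}.
No further FD applies.

{City, JerseyNo, League, Season, Stadium}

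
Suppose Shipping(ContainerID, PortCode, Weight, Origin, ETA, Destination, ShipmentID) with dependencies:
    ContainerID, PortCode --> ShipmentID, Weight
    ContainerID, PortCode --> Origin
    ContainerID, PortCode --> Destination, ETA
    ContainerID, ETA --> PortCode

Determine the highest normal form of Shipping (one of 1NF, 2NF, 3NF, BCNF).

Candidate keys: {ContainerID, ETA}, {ContainerID, PortCode}. Prime attributes: {ContainerID, ETA, PortCode}.
The left-hand side of every FD is a superkey, so BCNF is satisfied.

BCNF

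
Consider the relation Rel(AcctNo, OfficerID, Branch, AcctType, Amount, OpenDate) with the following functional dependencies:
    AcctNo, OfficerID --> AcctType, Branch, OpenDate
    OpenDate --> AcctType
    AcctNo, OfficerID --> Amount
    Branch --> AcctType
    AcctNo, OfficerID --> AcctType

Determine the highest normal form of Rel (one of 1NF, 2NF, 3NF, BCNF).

2NF

Candidate key: {AcctNo, OfficerID}. Prime attributes: {AcctNo, OfficerID}.
OpenDate --> AcctType breaks BCNF: {OpenDate}⁺ = {AcctType, OpenDate}, so {OpenDate} is not a superkey.
OpenDate --> AcctType determines the non-prime attribute {AcctType} from a non-superkey — 3NF is violated.
No non-prime attribute depends on a proper subset of any candidate key, so 2NF holds.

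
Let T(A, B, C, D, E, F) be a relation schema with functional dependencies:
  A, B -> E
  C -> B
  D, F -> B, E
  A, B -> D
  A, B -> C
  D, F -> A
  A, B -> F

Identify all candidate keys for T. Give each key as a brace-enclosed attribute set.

{A, B}, {A, C}, {D, F}

{A, B} is a candidate key since {A, B}⁺ = {A, B, C, D, E, F} covers every attribute.
{A, C} is a candidate key since {A, C}⁺ = {A, B, C, D, E, F} covers every attribute.
{D, F} is a candidate key since {D, F}⁺ = {A, B, C, D, E, F} covers every attribute.
No proper subset of any of these is a key, and no other minimal superkey exists.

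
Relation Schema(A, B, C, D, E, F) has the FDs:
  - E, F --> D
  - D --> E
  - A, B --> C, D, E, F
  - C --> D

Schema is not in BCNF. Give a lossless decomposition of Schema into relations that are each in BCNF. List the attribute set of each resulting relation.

Candidate key of the original relation: {A, B}.
In {A, B, C, D, E, F}, {E, F} is not a superkey ({E, F}⁺ restricted to this set is {D, E, F}), so split on E, F --> D into {D, E, F} and {A, B, C, E, F}.
In {D, E, F}, {D} is not a superkey ({D}⁺ restricted to this set is {D, E}), so split on D --> E into {D, E} and {D, F}.
{D, E}: every determinant is a superkey — BCNF.
{D, F}: every determinant is a superkey — BCNF.
In {A, B, C, E, F}, {C} is not a superkey ({C}⁺ restricted to this set is {C, E}), so split on C --> E into {C, E} and {A, B, C, F}.
{C, E}: every determinant is a superkey — BCNF.
{A, B, C, F}: every determinant is a superkey — BCNF.

{A, B, C, F}; {C, E}; {D, E}; {D, F}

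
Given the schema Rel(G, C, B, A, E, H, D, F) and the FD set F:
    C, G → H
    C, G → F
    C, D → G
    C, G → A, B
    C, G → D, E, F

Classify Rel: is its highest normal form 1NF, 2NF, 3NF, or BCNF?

Candidate keys: {C, D}, {C, G}. Prime attributes: {C, D, G}.
Each dependency's left side is a superkey — BCNF holds.

BCNF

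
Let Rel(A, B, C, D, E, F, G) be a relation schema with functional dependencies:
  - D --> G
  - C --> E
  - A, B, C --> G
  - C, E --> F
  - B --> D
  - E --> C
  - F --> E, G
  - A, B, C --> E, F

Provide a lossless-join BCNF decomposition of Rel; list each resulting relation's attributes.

Candidate keys of the original relation: {A, B, C}, {A, B, E}, {A, B, F}.
Within {A, B, C, D, E, F, G}: {D}⁺ ∩ {A, B, C, D, E, F, G} = {D, G}, not the whole set, so D --> G violates BCNF; decompose into {D, G} and {A, B, C, D, E, F}.
{D, G} is in BCNF.
Within {A, B, C, D, E, F}: {C}⁺ ∩ {A, B, C, D, E, F} = {C, E, F}, not the whole set, so C --> E, F violates BCNF; decompose into {C, E, F} and {A, B, C, D}.
{C, E, F} is in BCNF.
Within {A, B, C, D}: {B}⁺ ∩ {A, B, C, D} = {B, D}, not the whole set, so B --> D violates BCNF; decompose into {B, D} and {A, B, C}.
{B, D} is in BCNF.
{A, B, C} is in BCNF.

{A, B, C}; {B, D}; {C, E, F}; {D, G}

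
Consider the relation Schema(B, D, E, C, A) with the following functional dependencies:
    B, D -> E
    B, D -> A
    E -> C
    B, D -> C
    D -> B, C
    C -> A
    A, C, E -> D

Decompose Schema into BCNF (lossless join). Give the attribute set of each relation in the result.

Candidate keys of the original relation: {D}, {E}.
In {A, B, C, D, E}, {C} is not a superkey ({C}⁺ restricted to this set is {A, C}), so split on C -> A into {A, C} and {B, C, D, E}.
{A, C}: every determinant is a superkey — BCNF.
{B, C, D, E}: every determinant is a superkey — BCNF.

{A, C}; {B, C, D, E}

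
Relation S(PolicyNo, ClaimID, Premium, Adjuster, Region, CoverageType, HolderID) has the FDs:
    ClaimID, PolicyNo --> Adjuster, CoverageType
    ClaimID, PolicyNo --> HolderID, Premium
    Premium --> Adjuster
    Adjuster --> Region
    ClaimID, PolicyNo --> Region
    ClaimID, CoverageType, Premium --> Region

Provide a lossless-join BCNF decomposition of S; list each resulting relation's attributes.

{Adjuster, Premium}; {Adjuster, Region}; {ClaimID, CoverageType, HolderID, PolicyNo, Premium}

Candidate key of the original relation: {ClaimID, PolicyNo}.
In {Adjuster, ClaimID, CoverageType, HolderID, PolicyNo, Premium, Region}, {Premium} is not a superkey ({Premium}⁺ restricted to this set is {Adjuster, Premium, Region}), so split on Premium --> Adjuster, Region into {Adjuster, Premium, Region} and {ClaimID, CoverageType, HolderID, PolicyNo, Premium}.
In {Adjuster, Premium, Region}, {Adjuster} is not a superkey ({Adjuster}⁺ restricted to this set is {Adjuster, Region}), so split on Adjuster --> Region into {Adjuster, Region} and {Adjuster, Premium}.
{Adjuster, Region}: every determinant is a superkey — BCNF.
{Adjuster, Premium}: every determinant is a superkey — BCNF.
{ClaimID, CoverageType, HolderID, PolicyNo, Premium}: every determinant is a superkey — BCNF.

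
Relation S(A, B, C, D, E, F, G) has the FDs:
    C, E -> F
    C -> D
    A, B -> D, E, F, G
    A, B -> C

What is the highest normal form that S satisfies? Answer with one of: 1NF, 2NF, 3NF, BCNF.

2NF

Candidate key: {A, B}. Prime attributes: {A, B}.
C, E -> F breaks BCNF: {C, E}⁺ = {C, D, E, F}, so {C, E} is not a superkey.
Because {F} is non-prime and the left side of C, E -> F is not a superkey, the relation is not in 3NF.
Checking every proper subset of each key, none determines a non-prime attribute — 2NF is satisfied.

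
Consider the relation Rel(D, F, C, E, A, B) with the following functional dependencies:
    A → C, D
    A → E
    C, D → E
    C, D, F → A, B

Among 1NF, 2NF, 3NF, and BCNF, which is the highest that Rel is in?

1NF

Candidate keys: {A, F}, {C, D, F}. Prime attributes: {A, C, D, F}.
A → C, D breaks BCNF: {A}⁺ = {A, C, D, E}, so {A} is not a superkey.
A → E determines the non-prime attribute {E} from a non-superkey — 3NF is violated.
Since {A} ⊂ {A, F} and {A}⁺ ⊇ {E} with {E} non-prime, there is a partial dependency; 2NF fails.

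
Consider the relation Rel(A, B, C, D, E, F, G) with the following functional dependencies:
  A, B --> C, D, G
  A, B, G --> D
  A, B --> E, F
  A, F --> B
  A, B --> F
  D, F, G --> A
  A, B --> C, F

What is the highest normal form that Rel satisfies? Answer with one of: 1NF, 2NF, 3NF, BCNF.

BCNF

Candidate keys: {A, B}, {A, F}, {D, F, G}. Prime attributes: {A, B, D, F, G}.
The left-hand side of every FD is a superkey, so BCNF is satisfied.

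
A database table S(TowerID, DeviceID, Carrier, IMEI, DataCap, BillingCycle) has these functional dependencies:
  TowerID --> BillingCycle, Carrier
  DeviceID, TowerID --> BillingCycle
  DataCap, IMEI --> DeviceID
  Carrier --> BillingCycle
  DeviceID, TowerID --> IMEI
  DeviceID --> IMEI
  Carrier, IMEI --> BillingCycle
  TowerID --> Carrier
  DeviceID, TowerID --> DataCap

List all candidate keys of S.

{DataCap, IMEI, TowerID}, {DeviceID, TowerID}

{TowerID} never appears on the right of any FD, so every key must include it.
{DeviceID, TowerID} is a candidate key since {DeviceID, TowerID}⁺ = {BillingCycle, Carrier, DataCap, DeviceID, IMEI, TowerID} covers every attribute.
{DataCap, IMEI, TowerID} is a candidate key since {DataCap, IMEI, TowerID}⁺ = {BillingCycle, Carrier, DataCap, DeviceID, IMEI, TowerID} covers every attribute.
These are minimal and exhaustive — every other superkey contains one of them.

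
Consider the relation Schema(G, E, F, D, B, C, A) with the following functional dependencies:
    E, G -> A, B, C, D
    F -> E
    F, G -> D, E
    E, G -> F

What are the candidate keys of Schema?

Attributes never on any right-hand side: {G} — every candidate key must contain it.
{E, G}⁺ = {A, B, C, D, E, F, G}, which is every attribute, so {E, G} is a candidate key.
{F, G}⁺ = {A, B, C, D, E, F, G}, which is every attribute, so {F, G} is a candidate key.
These are minimal and exhaustive — every other superkey contains one of them.

{E, G}, {F, G}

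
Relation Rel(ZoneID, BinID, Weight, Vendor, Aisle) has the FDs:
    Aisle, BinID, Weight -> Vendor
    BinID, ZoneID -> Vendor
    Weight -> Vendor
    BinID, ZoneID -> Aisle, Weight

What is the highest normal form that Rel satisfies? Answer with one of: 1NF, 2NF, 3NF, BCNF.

2NF

Candidate key: {BinID, ZoneID}. Prime attributes: {BinID, ZoneID}.
Aisle, BinID, Weight -> Vendor: {Aisle, BinID, Weight}⁺ = {Aisle, BinID, Vendor, Weight}, which is not all of the attributes, so the left side is not a superkey — BCNF is violated.
Aisle, BinID, Weight -> Vendor determines the non-prime attribute {Vendor} from a non-superkey — 3NF is violated.
No non-prime attribute depends on a proper subset of any candidate key, so 2NF holds.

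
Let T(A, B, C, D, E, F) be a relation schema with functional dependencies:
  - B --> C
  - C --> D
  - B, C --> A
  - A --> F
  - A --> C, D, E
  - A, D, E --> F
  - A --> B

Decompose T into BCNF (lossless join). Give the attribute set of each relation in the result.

{A, B, C, E, F}; {C, D}

Candidate keys of the original relation: {A}, {B}.
Within {A, B, C, D, E, F}: {C}⁺ ∩ {A, B, C, D, E, F} = {C, D}, not the whole set, so C --> D violates BCNF; decompose into {C, D} and {A, B, C, E, F}.
{C, D} has no BCNF violation.
{A, B, C, E, F} has no BCNF violation.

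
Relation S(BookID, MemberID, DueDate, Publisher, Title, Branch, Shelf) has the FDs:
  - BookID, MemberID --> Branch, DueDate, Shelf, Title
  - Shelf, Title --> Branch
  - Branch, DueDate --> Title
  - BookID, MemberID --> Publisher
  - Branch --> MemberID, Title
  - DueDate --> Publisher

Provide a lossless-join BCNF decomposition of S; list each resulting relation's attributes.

Candidate keys of the original relation: {BookID, Branch}, {BookID, MemberID}, {BookID, Shelf, Title}.
Within {BookID, Branch, DueDate, MemberID, Publisher, Shelf, Title}: {Shelf, Title}⁺ ∩ {BookID, Branch, DueDate, MemberID, Publisher, Shelf, Title} = {Branch, MemberID, Shelf, Title}, not the whole set, so Shelf, Title --> Branch, MemberID violates BCNF; decompose into {Branch, MemberID, Shelf, Title} and {BookID, DueDate, Publisher, Shelf, Title}.
Within {Branch, MemberID, Shelf, Title}: {Branch}⁺ ∩ {Branch, MemberID, Shelf, Title} = {Branch, MemberID, Title}, not the whole set, so Branch --> MemberID, Title violates BCNF; decompose into {Branch, MemberID, Title} and {Branch, Shelf}.
{Branch, MemberID, Title} has no BCNF violation.
{Branch, Shelf} has no BCNF violation.
Within {BookID, DueDate, Publisher, Shelf, Title}: {DueDate}⁺ ∩ {BookID, DueDate, Publisher, Shelf, Title} = {DueDate, Publisher}, not the whole set, so DueDate --> Publisher violates BCNF; decompose into {DueDate, Publisher} and {BookID, DueDate, Shelf, Title}.
{DueDate, Publisher} has no BCNF violation.
{BookID, DueDate, Shelf, Title} has no BCNF violation.

{BookID, DueDate, Shelf, Title}; {Branch, MemberID, Title}; {Branch, Shelf}; {DueDate, Publisher}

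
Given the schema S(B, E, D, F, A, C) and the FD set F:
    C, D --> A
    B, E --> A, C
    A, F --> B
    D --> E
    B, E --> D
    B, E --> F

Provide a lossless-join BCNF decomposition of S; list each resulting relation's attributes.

Candidate keys of the original relation: {A, D, F}, {A, E, F}, {B, D}, {B, E}, {C, D, F}.
{A, B, C, D, E, F}: {C, D} determines {A, C, D, E} here but is not a superkey — split on C, D --> A, E, giving {A, C, D, E} and {B, C, D, F}.
{A, C, D, E}: {D} determines {D, E} here but is not a superkey — split on D --> E, giving {D, E} and {A, C, D}.
{D, E} has no BCNF violation.
{A, C, D} has no BCNF violation.
{B, C, D, F} has no BCNF violation.

{A, C, D}; {B, C, D, F}; {D, E}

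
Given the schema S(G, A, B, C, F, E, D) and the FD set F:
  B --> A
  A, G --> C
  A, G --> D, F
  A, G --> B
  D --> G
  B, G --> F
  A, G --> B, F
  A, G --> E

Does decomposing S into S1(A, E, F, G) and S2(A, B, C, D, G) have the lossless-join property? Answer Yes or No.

Yes

The shared attributes are {A, G} and {A, G}⁺ = {A, B, C, D, E, F, G}.
Since S1 ⊆ {A, B, C, D, E, F, G}, the intersection is a superkey of S1; the decomposition is lossless.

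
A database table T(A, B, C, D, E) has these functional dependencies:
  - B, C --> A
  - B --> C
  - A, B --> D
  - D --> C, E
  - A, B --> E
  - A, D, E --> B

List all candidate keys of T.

{A, D}, {B}

{B} is a candidate key since {B}⁺ = {A, B, C, D, E} covers every attribute.
{A, D} is a candidate key since {A, D}⁺ = {A, B, C, D, E} covers every attribute.
Any other superkey properly contains one of these, so there are no further candidate keys.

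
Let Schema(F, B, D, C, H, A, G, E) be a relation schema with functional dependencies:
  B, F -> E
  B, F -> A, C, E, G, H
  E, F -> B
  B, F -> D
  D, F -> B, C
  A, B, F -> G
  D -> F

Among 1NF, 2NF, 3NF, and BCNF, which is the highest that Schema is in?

Candidate keys: {B, F}, {D}, {E, F}. Prime attributes: {B, D, E, F}.
The left-hand side of every FD is a superkey, so BCNF is satisfied.

BCNF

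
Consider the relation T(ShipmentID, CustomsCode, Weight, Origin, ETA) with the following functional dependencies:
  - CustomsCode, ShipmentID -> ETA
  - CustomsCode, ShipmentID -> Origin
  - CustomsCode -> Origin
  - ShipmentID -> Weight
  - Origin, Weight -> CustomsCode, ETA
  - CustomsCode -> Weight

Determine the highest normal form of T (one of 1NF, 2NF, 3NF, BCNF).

Candidate keys: {CustomsCode, ShipmentID}, {Origin, ShipmentID}. Prime attributes: {CustomsCode, Origin, ShipmentID}.
CustomsCode -> Origin breaks BCNF: {CustomsCode}⁺ = {CustomsCode, ETA, Origin, Weight}, so {CustomsCode} is not a superkey.
ShipmentID -> Weight determines the non-prime attribute {Weight} from a non-superkey — 3NF is violated.
The proper key subset {CustomsCode} of {CustomsCode, ShipmentID} determines non-prime {ETA, Weight}, so the relation is not even in 2NF.

1NF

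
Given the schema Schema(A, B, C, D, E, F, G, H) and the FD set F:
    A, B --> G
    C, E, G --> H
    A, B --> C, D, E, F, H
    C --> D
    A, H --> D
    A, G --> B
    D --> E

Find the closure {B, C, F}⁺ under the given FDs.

{B, C, D, E, F}

Start with {B, C, F}.
C --> D applies; add {D} → now {B, C, D, F}.
D --> E applies; add {E} → now {B, C, D, E, F}.
No further FD applies.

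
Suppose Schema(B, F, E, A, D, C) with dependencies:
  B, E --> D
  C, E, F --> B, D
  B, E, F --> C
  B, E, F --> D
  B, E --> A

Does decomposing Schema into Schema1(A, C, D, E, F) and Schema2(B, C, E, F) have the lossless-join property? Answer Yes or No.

The shared attributes are {C, E, F} and {C, E, F}⁺ = {A, B, C, D, E, F}.
Schema1 is contained in that closure, so Schema1 ∩ Schema2 --> Schema1 holds and the join is lossless.

Yes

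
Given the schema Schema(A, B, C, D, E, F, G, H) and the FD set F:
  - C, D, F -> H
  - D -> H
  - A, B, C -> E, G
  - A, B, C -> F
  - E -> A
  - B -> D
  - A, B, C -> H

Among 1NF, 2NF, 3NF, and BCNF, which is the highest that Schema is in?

Candidate keys: {A, B, C}, {B, C, E}. Prime attributes: {A, B, C, E}.
For C, D, F -> H we have {C, D, F}⁺ = {C, D, F, H}; {C, D, F} is not a superkey, so BCNF fails.
C, D, F -> H has non-prime {H} on the right and a non-superkey on the left, so 3NF fails.
{B} is a proper subset of the key {A, B, C}, and {B}⁺ contains the non-prime attributes {D, H} — a partial dependency, so 2NF is violated.

1NF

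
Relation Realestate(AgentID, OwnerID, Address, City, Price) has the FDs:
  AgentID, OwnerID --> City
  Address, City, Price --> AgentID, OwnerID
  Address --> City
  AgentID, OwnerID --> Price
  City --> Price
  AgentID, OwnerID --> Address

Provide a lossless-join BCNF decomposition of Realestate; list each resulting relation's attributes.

{Address, AgentID, City, OwnerID}; {City, Price}

Candidate keys of the original relation: {Address}, {AgentID, OwnerID}.
Within {Address, AgentID, City, OwnerID, Price}: {City}⁺ ∩ {Address, AgentID, City, OwnerID, Price} = {City, Price}, not the whole set, so City --> Price violates BCNF; decompose into {City, Price} and {Address, AgentID, City, OwnerID}.
{City, Price} is in BCNF.
{Address, AgentID, City, OwnerID} is in BCNF.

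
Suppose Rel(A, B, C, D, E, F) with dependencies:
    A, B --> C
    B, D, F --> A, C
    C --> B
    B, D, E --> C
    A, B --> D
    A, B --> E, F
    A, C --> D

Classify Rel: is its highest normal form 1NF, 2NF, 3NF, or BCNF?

Candidate keys: {A, B}, {A, C}, {B, D, F}, {C, D, F}. Prime attributes: {A, B, C, D, F}.
For C --> B we have {C}⁺ = {B, C}; {C} is not a superkey, so BCNF fails.
But every attribute on its right side ({B}) is prime, and the same holds for every other non-superkey FD, so 3NF still holds.

3NF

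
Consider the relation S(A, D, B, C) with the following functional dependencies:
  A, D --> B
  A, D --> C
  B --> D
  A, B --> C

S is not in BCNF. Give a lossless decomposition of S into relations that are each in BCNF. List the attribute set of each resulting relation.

{A, B, C}; {B, D}

Candidate keys of the original relation: {A, B}, {A, D}.
In {A, B, C, D}, {B} is not a superkey ({B}⁺ restricted to this set is {B, D}), so split on B --> D into {B, D} and {A, B, C}.
{B, D}: every determinant is a superkey — BCNF.
{A, B, C}: every determinant is a superkey — BCNF.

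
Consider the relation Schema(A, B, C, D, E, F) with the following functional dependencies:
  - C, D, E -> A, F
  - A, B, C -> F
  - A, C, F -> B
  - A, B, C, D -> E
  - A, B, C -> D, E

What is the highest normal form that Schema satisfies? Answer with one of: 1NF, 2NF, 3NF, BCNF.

Candidate keys: {A, B, C}, {A, C, F}, {C, D, E}. Prime attributes: {A, B, C, D, E, F}.
Each dependency's left side is a superkey — BCNF holds.

BCNF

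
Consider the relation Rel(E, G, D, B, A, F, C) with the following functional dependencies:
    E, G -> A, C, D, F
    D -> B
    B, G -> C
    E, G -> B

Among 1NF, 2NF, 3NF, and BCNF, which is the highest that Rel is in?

2NF

Candidate key: {E, G}. Prime attributes: {E, G}.
D -> B: {D}⁺ = {B, D}, which is not all of the attributes, so the left side is not a superkey — BCNF is violated.
D -> B has non-prime {B} on the right and a non-superkey on the left, so 3NF fails.
Checking every proper subset of each key, none determines a non-prime attribute — 2NF is satisfied.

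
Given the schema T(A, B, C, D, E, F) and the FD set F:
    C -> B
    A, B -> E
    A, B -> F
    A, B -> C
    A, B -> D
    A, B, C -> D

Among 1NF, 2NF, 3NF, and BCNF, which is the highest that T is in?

Candidate keys: {A, B}, {A, C}. Prime attributes: {A, B, C}.
C -> B breaks BCNF: {C}⁺ = {B, C}, so {C} is not a superkey.
Its right-hand attributes {B} are all prime, as are those of every other non-superkey FD — the relation is in 3NF.

3NF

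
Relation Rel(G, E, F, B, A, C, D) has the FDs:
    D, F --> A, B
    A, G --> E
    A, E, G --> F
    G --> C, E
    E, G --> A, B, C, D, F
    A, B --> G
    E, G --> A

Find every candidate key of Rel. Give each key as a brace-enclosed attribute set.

{G} is a candidate key since {G}⁺ = {A, B, C, D, E, F, G} covers every attribute.
{A, B} is a candidate key since {A, B}⁺ = {A, B, C, D, E, F, G} covers every attribute.
{D, F} is a candidate key since {D, F}⁺ = {A, B, C, D, E, F, G} covers every attribute.
These are minimal and exhaustive — every other superkey contains one of them.

{A, B}, {D, F}, {G}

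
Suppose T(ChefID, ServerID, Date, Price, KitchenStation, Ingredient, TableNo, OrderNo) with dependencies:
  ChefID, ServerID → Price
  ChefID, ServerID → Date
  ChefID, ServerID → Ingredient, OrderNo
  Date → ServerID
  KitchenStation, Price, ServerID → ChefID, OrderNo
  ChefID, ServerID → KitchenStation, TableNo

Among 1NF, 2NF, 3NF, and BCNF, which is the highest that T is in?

Candidate keys: {ChefID, Date}, {ChefID, ServerID}, {Date, KitchenStation, Price}, {KitchenStation, Price, ServerID}. Prime attributes: {ChefID, Date, KitchenStation, Price, ServerID}.
For Date → ServerID we have {Date}⁺ = {Date, ServerID}; {Date} is not a superkey, so BCNF fails.
But every attribute on its right side ({ServerID}) is prime, and the same holds for every other non-superkey FD, so 3NF still holds.

3NF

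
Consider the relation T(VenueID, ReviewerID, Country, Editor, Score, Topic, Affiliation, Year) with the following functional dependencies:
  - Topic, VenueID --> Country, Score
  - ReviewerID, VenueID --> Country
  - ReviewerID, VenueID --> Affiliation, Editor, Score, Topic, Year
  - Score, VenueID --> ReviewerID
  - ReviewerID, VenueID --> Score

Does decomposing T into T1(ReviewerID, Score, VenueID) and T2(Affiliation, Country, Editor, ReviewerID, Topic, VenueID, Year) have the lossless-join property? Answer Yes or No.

The shared attributes are {ReviewerID, VenueID} and {ReviewerID, VenueID}⁺ = {Affiliation, Country, Editor, ReviewerID, Score, Topic, VenueID, Year}.
Since T1 ⊆ {Affiliation, Country, Editor, ReviewerID, Score, Topic, VenueID, Year}, the intersection is a superkey of T1; the decomposition is lossless.

Yes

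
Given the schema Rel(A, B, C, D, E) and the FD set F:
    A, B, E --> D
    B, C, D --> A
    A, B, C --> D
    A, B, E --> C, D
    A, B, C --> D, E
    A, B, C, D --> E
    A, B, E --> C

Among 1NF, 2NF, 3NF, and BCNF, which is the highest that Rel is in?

Candidate keys: {A, B, C}, {A, B, E}, {B, C, D}. Prime attributes: {A, B, C, D, E}.
The left-hand side of every FD is a superkey, so BCNF is satisfied.

BCNF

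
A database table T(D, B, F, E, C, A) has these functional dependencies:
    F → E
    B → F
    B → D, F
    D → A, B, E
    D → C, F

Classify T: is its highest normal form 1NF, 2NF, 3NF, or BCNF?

Candidate keys: {B}, {D}. Prime attributes: {B, D}.
For F → E we have {F}⁺ = {E, F}; {F} is not a superkey, so BCNF fails.
F → E has non-prime {E} on the right and a non-superkey on the left, so 3NF fails.
All keys have size 1, which rules out partial dependencies — 2NF is satisfied.

2NF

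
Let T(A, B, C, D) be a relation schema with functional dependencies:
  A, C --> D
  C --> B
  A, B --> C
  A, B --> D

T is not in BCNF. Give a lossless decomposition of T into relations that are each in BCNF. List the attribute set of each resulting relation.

{A, C, D}; {B, C}

Candidate keys of the original relation: {A, B}, {A, C}.
{A, B, C, D}: {C} determines {B, C} here but is not a superkey — split on C --> B, giving {B, C} and {A, C, D}.
{B, C}: every determinant is a superkey — BCNF.
{A, C, D}: every determinant is a superkey — BCNF.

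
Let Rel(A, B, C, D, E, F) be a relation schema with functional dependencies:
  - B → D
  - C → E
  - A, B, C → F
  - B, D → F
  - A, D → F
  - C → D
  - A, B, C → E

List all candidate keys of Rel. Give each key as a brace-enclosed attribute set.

{A, B, C}

Attributes never on any right-hand side: {A, B, C} — every candidate key must contain all of them.
Closure of {A, B, C} is {A, B, C, D, E, F}, the whole schema; {A, B, C} is a candidate key.
No other minimal set has full closure, so this is the only candidate key.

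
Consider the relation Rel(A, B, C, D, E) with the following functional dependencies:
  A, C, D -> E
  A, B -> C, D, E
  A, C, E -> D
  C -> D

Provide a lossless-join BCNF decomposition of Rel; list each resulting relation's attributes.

{A, B, C}; {A, C, E}; {C, D}

Candidate key of the original relation: {A, B}.
{A, B, C, D, E}: {A, C, D} determines {A, C, D, E} here but is not a superkey — split on A, C, D -> E, giving {A, C, D, E} and {A, B, C, D}.
{A, C, D, E}: {C} determines {C, D} here but is not a superkey — split on C -> D, giving {C, D} and {A, C, E}.
{C, D}: every determinant is a superkey — BCNF.
{A, C, E}: every determinant is a superkey — BCNF.
{A, B, C, D}: {C} determines {C, D} here but is not a superkey — split on C -> D, giving {C, D} and {A, B, C}.
{C, D}: every determinant is a superkey — BCNF.
{A, B, C}: every determinant is a superkey — BCNF.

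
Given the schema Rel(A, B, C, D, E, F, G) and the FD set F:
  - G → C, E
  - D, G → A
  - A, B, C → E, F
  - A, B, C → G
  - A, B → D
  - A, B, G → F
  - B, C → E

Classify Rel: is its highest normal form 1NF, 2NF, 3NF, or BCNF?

Candidate keys: {A, B, C}, {A, B, G}, {B, D, G}. Prime attributes: {A, B, C, D, G}.
G → C, E breaks BCNF: {G}⁺ = {C, E, G}, so {G} is not a superkey.
G → C, E has non-prime {E} on the right and a non-superkey on the left, so 3NF fails.
The proper key subset {B, C} of {A, B, C} determines non-prime {E}, so the relation is not even in 2NF.

1NF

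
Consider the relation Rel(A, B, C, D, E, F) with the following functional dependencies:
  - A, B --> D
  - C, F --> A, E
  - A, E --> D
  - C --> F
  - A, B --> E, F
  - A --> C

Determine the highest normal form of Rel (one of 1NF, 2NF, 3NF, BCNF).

1NF

Candidate keys: {A, B}, {B, C}. Prime attributes: {A, B, C}.
C, F --> A, E breaks BCNF: {C, F}⁺ = {A, C, D, E, F}, so {C, F} is not a superkey.
C, F --> A, E determines the non-prime attribute {E} from a non-superkey — 3NF is violated.
The proper key subset {A} of {A, B} determines non-prime {D, E, F}, so the relation is not even in 2NF.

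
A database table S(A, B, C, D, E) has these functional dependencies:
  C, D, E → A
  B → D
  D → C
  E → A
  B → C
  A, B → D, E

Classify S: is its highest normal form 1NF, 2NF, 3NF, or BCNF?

Candidate keys: {A, B}, {B, E}. Prime attributes: {A, B, E}.
C, D, E → A breaks BCNF: {C, D, E}⁺ = {A, C, D, E}, so {C, D, E} is not a superkey.
Because {D} is non-prime and the left side of B → D is not a superkey, the relation is not in 3NF.
The proper key subset {B} of {A, B} determines non-prime {C, D}, so the relation is not even in 2NF.

1NF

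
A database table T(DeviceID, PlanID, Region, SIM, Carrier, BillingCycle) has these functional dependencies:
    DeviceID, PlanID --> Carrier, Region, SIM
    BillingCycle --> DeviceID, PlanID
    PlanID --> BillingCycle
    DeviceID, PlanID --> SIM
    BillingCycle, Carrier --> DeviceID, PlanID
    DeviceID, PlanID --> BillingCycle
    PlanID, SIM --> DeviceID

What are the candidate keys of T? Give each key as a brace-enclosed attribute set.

{BillingCycle}, {PlanID}

{BillingCycle} is a candidate key since {BillingCycle}⁺ = {BillingCycle, Carrier, DeviceID, PlanID, Region, SIM} covers every attribute.
{PlanID} is a candidate key since {PlanID}⁺ = {BillingCycle, Carrier, DeviceID, PlanID, Region, SIM} covers every attribute.
Any other superkey properly contains one of these, so there are no further candidate keys.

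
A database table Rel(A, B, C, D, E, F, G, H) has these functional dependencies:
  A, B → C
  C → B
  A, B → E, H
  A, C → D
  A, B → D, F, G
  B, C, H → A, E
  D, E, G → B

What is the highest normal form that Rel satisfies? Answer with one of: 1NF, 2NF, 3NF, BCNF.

Candidate keys: {A, B}, {A, C}, {A, D, E, G}, {C, H}. Prime attributes: {A, B, C, D, E, G, H}.
C → B: {C}⁺ = {B, C}, which is not all of the attributes, so the left side is not a superkey — BCNF is violated.
Its right-hand attributes {B} are all prime, as are those of every other non-superkey FD — the relation is in 3NF.

3NF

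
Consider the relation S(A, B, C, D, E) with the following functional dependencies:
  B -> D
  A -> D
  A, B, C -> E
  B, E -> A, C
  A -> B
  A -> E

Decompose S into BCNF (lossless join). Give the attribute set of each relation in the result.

{A, B, C, E}; {B, D}

Candidate keys of the original relation: {A}, {B, E}.
In {A, B, C, D, E}, {B} is not a superkey ({B}⁺ restricted to this set is {B, D}), so split on B -> D into {B, D} and {A, B, C, E}.
{B, D} has no BCNF violation.
{A, B, C, E} has no BCNF violation.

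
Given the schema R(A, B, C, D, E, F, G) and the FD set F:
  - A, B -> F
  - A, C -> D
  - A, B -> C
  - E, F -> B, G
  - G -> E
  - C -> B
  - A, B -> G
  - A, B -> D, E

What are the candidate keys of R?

{A} never appears on the right of any FD, so every key must include it.
{A, B} is a candidate key since {A, B}⁺ = {A, B, C, D, E, F, G} covers every attribute.
{A, C} is a candidate key since {A, C}⁺ = {A, B, C, D, E, F, G} covers every attribute.
{A, E, F} is a candidate key since {A, E, F}⁺ = {A, B, C, D, E, F, G} covers every attribute.
{A, F, G} is a candidate key since {A, F, G}⁺ = {A, B, C, D, E, F, G} covers every attribute.
No proper subset of any of these is a key, and no other minimal superkey exists.

{A, B}, {A, C}, {A, E, F}, {A, F, G}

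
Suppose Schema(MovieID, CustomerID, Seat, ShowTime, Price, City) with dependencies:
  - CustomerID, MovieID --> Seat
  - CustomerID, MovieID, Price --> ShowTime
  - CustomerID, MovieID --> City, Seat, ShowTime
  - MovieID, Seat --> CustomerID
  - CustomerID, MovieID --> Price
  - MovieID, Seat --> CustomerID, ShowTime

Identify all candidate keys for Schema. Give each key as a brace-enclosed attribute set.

No FD produces {MovieID}, so it must be in every candidate key.
{CustomerID, MovieID} is a candidate key since {CustomerID, MovieID}⁺ = {City, CustomerID, MovieID, Price, Seat, ShowTime} covers every attribute.
{MovieID, Seat} is a candidate key since {MovieID, Seat}⁺ = {City, CustomerID, MovieID, Price, Seat, ShowTime} covers every attribute.
These are minimal and exhaustive — every other superkey contains one of them.

{CustomerID, MovieID}, {MovieID, Seat}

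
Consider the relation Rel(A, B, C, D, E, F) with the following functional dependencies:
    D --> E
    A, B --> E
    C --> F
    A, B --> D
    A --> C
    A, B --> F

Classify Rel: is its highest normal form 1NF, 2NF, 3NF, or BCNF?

1NF

Candidate key: {A, B}. Prime attributes: {A, B}.
D --> E: {D}⁺ = {D, E}, which is not all of the attributes, so the left side is not a superkey — BCNF is violated.
D --> E determines the non-prime attribute {E} from a non-superkey — 3NF is violated.
Since {A} ⊂ {A, B} and {A}⁺ ⊇ {C, F} with {C, F} non-prime, there is a partial dependency; 2NF fails.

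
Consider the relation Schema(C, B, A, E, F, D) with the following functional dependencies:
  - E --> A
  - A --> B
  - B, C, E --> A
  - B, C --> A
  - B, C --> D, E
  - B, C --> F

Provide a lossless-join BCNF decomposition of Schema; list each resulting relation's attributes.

Candidate keys of the original relation: {A, C}, {B, C}, {C, E}.
Within {A, B, C, D, E, F}: {E}⁺ ∩ {A, B, C, D, E, F} = {A, B, E}, not the whole set, so E --> A, B violates BCNF; decompose into {A, B, E} and {C, D, E, F}.
Within {A, B, E}: {A}⁺ ∩ {A, B, E} = {A, B}, not the whole set, so A --> B violates BCNF; decompose into {A, B} and {A, E}.
{A, B}: every determinant is a superkey — BCNF.
{A, E}: every determinant is a superkey — BCNF.
{C, D, E, F}: every determinant is a superkey — BCNF.

{A, B}; {A, E}; {C, D, E, F}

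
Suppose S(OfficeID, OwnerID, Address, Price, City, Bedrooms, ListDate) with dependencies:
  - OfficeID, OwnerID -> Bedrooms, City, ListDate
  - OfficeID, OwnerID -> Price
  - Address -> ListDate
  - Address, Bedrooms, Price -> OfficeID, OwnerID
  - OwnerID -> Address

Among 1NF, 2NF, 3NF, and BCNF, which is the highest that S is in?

Candidate keys: {Address, Bedrooms, Price}, {Bedrooms, OwnerID, Price}, {OfficeID, OwnerID}. Prime attributes: {Address, Bedrooms, OfficeID, OwnerID, Price}.
Address -> ListDate: {Address}⁺ = {Address, ListDate}, which is not all of the attributes, so the left side is not a superkey — BCNF is violated.
Address -> ListDate determines the non-prime attribute {ListDate} from a non-superkey — 3NF is violated.
The proper key subset {OwnerID} of {OfficeID, OwnerID} determines non-prime {ListDate}, so the relation is not even in 2NF.

1NF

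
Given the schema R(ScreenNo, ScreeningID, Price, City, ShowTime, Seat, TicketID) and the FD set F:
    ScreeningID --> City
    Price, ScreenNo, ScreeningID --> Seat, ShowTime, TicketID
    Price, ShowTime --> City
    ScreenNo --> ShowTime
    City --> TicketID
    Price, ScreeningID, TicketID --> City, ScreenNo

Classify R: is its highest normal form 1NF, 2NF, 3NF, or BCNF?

Candidate key: {Price, ScreeningID}. Prime attributes: {Price, ScreeningID}.
For ScreeningID --> City we have {ScreeningID}⁺ = {City, ScreeningID, TicketID}; {ScreeningID} is not a superkey, so BCNF fails.
ScreeningID --> City determines the non-prime attribute {City} from a non-superkey — 3NF is violated.
Since {ScreeningID} ⊂ {Price, ScreeningID} and {ScreeningID}⁺ ⊇ {City, TicketID} with {City, TicketID} non-prime, there is a partial dependency; 2NF fails.

1NF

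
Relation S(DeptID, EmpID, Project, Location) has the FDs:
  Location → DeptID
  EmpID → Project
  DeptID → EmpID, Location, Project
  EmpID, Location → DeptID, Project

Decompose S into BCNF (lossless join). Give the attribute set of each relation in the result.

{DeptID, EmpID, Location}; {EmpID, Project}

Candidate keys of the original relation: {DeptID}, {Location}.
{DeptID, EmpID, Location, Project}: {EmpID} determines {EmpID, Project} here but is not a superkey — split on EmpID → Project, giving {EmpID, Project} and {DeptID, EmpID, Location}.
{EmpID, Project} is in BCNF.
{DeptID, EmpID, Location} is in BCNF.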